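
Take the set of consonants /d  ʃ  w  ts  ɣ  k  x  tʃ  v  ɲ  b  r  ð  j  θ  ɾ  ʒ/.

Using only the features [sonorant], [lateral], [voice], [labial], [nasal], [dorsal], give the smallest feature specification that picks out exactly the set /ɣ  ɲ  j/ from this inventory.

Every target segment is [+voice], [−labial], [+dorsal]; each remaining inventory member fails at least one of these. Each conjunct is needed — [−labial, +dorsal] alone would also admit /k, x/; [+voice, +dorsal] alone would also admit /w/; [+voice, −labial] alone would also admit /d, r, ð, ɾ, …/ — and no other combination of two listed features has exactly this extension, so three is the minimum.

[+voice, −labial, +dorsal]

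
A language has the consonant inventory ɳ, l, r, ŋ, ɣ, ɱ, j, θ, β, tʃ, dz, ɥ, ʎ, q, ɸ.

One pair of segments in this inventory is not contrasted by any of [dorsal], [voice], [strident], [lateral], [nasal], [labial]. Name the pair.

j, ɣ

/j/ (palatal glide) and /ɣ/ (voiced velar fricative) are both [+dorsal], [+voice], [-strident], [-lateral], [-nasal], [-labial], so none of the listed features separates them. (They do differ in [sonorant] and [back], which are not among the given features.) Every other pair in the inventory differs on at least one listed feature.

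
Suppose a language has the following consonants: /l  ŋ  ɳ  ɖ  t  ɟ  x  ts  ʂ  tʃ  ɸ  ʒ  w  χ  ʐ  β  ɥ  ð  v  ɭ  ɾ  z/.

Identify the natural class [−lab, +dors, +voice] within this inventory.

ŋ, ɟ

Among the inventory, the [−labial] segments are /l, ŋ, ɳ, ɖ, t, ɟ, x, ts, ʂ, tʃ, ʒ, χ, ʐ, ð, ɭ, ɾ, z/.
Among these, [+dorsal] gives /ŋ, ɟ, x, χ/.
Then [+voice] leaves /ŋ, ɟ/.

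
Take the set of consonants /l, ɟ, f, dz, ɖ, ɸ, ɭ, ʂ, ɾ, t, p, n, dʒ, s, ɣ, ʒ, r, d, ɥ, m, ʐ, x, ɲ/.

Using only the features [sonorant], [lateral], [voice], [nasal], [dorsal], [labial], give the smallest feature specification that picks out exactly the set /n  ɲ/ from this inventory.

The class [+nasal], [−labial] has exactly /n, ɲ/ as its extension in this inventory. No smaller conjunction from the listed features achieves this: [−labial] alone would also admit /l, ɟ, dz, ɖ, …/; [+nasal] alone would also admit /m/; and checking the remaining single features turns up none with this extension.

[+nasal, −labial]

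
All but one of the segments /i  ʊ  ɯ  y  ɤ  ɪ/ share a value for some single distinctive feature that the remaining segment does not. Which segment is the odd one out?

The remaining segments after removing /ɤ/ share [+high]; /ɤ/ (mid back unrounded tense vowel) is [-high]. For every other candidate removal, the leftover set fails to share any single feature value that the removed segment lacks.

ɤ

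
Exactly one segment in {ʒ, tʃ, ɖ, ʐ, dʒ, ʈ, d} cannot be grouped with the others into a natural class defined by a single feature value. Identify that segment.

d

[anterior] groups all but one: /ʈ, ʒ, tʃ, ʐ, dʒ, ɖ/ share [−anterior] while /d/ (voiced alveolar stop) alone is [+anterior]. Removing any other segment would not leave a single-feature class that excludes it.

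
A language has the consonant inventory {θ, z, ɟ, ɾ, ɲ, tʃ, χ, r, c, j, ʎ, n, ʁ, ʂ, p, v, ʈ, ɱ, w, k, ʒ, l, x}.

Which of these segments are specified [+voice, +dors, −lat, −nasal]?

Checking each segment against [+voice], [+dorsal], [−lateral], [−nasal]: /ɟ/ (voiced palatal stop), /j/ (palatal glide), /ʁ/ (voiced uvular fricative), /w/ (labial-velar glide) satisfy every feature; every other segment in the inventory fails at least one.

ɟ, j, ʁ, w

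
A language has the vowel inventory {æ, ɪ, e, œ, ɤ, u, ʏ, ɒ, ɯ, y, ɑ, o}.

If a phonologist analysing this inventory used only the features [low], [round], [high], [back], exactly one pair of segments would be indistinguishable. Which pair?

Both /y/ and /ʏ/ are [−low], [+round], [+high], [−back]. Since the list omits [tense] — which does distinguish the high front rounded tense vowel from the high front rounded lax vowel — this pair collapses; all other pairs remain distinct.

y, ʏ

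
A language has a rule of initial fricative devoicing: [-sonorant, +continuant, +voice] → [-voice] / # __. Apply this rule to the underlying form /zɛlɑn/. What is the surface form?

Only the initial segment /z/ is both word-initial and matches the structural description. It is a voiced alveolar fricative, so [-sonorant, +continuant, +voice] holds; changing it to [-voice] with all other features held fixed yields /s/ (voiceless alveolar fricative). No other segment meets both the structural description and the environment, so the output is [sɛlɑn].

[sɛlɑn]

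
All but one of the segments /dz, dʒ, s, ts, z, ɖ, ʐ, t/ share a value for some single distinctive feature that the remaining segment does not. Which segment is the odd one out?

/z, ʐ, ɖ, s, ts, dz, t/ are all [−distributed], but /dʒ/ (voiced postalveolar affricate) is [+distributed]. No other single segment can be removed to leave a set sharing one feature value that the removed segment lacks, so /dʒ/ is the odd one out.

dʒ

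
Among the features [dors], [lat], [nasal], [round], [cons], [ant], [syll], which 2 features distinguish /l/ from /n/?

[nasal], [lateral]

The two segments share [-dorsal], [-round], [+consonantal], [+anterior], [-syllabic]. The only features from the list on which they differ: /l/ is [-nasal] while /n/ is [+nasal]; /l/ is [+lateral] while /n/ is [-lateral].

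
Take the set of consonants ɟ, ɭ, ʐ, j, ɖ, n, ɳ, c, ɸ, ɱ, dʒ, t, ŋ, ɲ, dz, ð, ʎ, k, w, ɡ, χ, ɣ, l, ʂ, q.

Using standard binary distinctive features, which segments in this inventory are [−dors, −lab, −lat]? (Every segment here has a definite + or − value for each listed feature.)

The [−dorsal] segments are /ɭ, ʐ, ɖ, n, ɳ, ɸ, ɱ, dʒ, t, dz, ð, l, ʂ/.
Among these, [−labial] gives /ɭ, ʐ, ɖ, n, ɳ, dʒ, t, dz, ð, l, ʂ/.
Then [−lateral] leaves /ʐ, ɖ, n, ɳ, dʒ, t, dz, ð, ʂ/.

ʐ, ɖ, n, ɳ, dʒ, t, dz, ð, ʂ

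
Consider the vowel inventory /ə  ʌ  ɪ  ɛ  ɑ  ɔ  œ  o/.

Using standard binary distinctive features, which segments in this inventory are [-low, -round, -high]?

ə, ʌ, ɛ

Eliminate segments failing any feature: /ɪ/ is [+high]; /ɑ/ is [+low]; /ɔ, œ, o/ are [+round]. The remaining /ə, ʌ, ɛ/ satisfy [-low], [-round], [-high].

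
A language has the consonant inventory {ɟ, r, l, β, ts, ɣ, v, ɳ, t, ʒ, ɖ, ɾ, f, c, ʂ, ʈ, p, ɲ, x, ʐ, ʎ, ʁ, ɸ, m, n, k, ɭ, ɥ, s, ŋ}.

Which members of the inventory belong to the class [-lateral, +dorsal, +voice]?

Checking each segment against [-lateral], [+dorsal], [+voice]: /ɟ/ (voiced palatal stop), /ɣ/ (voiced velar fricative), /ɲ/ (palatal nasal), /ʁ/ (voiced uvular fricative), /ɥ/ (labial-palatal glide), /ŋ/ (velar nasal) satisfy every feature; every other segment in the inventory fails at least one.

ɟ, ɣ, ɲ, ʁ, ɥ, ŋ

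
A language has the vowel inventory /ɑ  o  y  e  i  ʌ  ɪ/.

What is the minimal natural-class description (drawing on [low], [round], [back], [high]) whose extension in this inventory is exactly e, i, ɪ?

/e, i, ɪ/ are all [−back], [−round], and no other segment in the inventory matches both values. Dropping any one of them over-generates: [−round] alone would also admit /ɑ, ʌ/; [−back] alone would also admit /y/. No other single listed feature picks out exactly this set either, so fewer than two features will not do.

[−back, −round]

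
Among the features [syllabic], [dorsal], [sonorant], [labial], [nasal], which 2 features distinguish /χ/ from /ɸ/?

[labial], [dorsal]

/χ/ (voiceless uvular fricative) and /ɸ/ (voiceless bilabial fricative) agree on [−syllabic], [−sonorant], [−nasal]. They differ on [labial] (/χ/ [−], /ɸ/ [+]), [dorsal] (/χ/ [+], /ɸ/ [−]).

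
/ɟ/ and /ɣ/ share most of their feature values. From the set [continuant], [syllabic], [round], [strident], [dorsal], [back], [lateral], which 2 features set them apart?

/ɟ/ (voiced palatal stop) and /ɣ/ (voiced velar fricative) agree on [−syllabic], [−round], [−strident], [+dorsal], [−lateral]. They differ on [continuant] (/ɟ/ [−], /ɣ/ [+]), [back] (/ɟ/ [−], /ɣ/ [+]).

[continuant], [back]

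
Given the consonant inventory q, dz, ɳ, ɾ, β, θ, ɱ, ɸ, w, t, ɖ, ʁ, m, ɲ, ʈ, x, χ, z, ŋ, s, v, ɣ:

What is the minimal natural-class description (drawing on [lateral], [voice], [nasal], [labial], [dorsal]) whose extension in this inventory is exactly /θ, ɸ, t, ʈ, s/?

[-voice, -dorsal]

/θ, ɸ, t, ʈ, s/ are all [-voice], [-dorsal], and no other segment in the inventory matches both values. Dropping any one of them over-generates: [-dorsal] alone would also admit /dz, ɳ, ɾ, β, …/; [-voice] alone would also admit /q, x, χ/. No other single listed feature picks out exactly this set either, so fewer than two features will not do.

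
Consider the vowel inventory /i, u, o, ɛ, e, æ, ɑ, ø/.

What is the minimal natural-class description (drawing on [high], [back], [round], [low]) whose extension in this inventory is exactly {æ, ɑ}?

/æ, ɑ/ are exactly the [+low] segments in the inventory, so a single feature suffices.

[+low]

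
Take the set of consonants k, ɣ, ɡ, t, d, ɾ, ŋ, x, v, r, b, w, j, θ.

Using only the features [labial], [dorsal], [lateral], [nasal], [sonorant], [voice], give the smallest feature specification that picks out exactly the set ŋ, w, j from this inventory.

[+sonorant, +dorsal]

The class [+sonorant], [+dorsal] has exactly /ŋ, w, j/ as its extension in this inventory. No smaller conjunction from the listed features achieves this: [+dorsal] alone would also admit /k, ɣ, ɡ, x/; [+sonorant] alone would also admit /ɾ, r/; and checking the remaining single features turns up none with this extension.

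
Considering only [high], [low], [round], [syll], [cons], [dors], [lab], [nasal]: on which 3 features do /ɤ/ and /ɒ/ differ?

The two segments share [−high], [+syllabic], [−consonantal], [+dorsal], [−nasal]. The only features from the list on which they differ: /ɤ/ is [−labial] while /ɒ/ is [+labial]; /ɤ/ is [−round] while /ɒ/ is [+round]; /ɤ/ is [−low] while /ɒ/ is [+low].

[labial], [round], [low]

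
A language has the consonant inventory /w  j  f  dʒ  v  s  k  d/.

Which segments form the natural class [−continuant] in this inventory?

dʒ, k, d

The [−continuant] segments here are /dʒ, k, d/; the remaining /w, j, f, v, s/ are [+continuant].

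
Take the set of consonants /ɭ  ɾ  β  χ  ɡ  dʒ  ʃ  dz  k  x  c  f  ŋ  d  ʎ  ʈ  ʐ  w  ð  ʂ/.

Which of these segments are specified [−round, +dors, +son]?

Checking each segment against [−round], [+dorsal], [+sonorant]: /ŋ/ (velar nasal), /ʎ/ (palatal lateral approximant) satisfy every feature; every other segment in the inventory fails at least one.

ŋ, ʎ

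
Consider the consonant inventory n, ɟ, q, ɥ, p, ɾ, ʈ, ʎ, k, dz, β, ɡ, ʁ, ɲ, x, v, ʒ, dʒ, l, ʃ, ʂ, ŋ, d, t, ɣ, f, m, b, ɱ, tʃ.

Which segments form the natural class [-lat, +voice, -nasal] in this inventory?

ɟ, ɥ, ɾ, dz, β, ɡ, ʁ, v, ʒ, dʒ, d, ɣ, b

Eliminate segments failing any feature: /n, ɲ, ŋ, m, ɱ/ are [+nasal]; /q, p, ʈ, k, x, ʃ, ʂ, t, f, tʃ/ are [-voice]; /ʎ, l/ are [+lateral]. The remaining /ɟ, ɥ, ɾ, dz, β, ɡ, ʁ, v, ʒ, dʒ, d, ɣ, b/ satisfy [-lateral], [+voice], [-nasal].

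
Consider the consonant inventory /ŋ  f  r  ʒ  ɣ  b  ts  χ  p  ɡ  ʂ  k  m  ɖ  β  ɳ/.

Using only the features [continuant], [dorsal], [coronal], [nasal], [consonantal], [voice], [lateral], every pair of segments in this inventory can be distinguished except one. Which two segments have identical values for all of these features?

r, ʒ

On the given features, /r/ and /ʒ/ have an identical profile: [+continuant], [-dorsal], [+coronal], [-nasal], [+consonantal], [+voice], [-lateral]. No other two segments in the inventory coincide on all 7 features. (They do differ in [sonorant], [strident] and [anterior], which are not among the given features.)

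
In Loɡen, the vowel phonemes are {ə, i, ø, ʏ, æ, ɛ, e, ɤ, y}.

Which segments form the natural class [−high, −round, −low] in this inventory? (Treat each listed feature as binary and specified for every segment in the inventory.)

Eliminate segments failing any feature: /i, ʏ, y/ are [+high]; /ø/ is [+round]; /æ/ is [+low]. The remaining /ə, ɛ, e, ɤ/ satisfy [−high], [−round], [−low].

ə, ɛ, e, ɤ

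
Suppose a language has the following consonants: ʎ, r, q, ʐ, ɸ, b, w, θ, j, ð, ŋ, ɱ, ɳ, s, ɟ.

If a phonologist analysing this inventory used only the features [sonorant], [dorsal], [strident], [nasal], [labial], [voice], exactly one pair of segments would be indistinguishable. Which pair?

Both /j/ and /ʎ/ are [+sonorant], [+dorsal], [−strident], [−nasal], [−labial], [+voice]. Since the list omits [lateral] — which does distinguish the palatal glide from the palatal lateral approximant — this pair collapses; all other pairs remain distinct.

j, ʎ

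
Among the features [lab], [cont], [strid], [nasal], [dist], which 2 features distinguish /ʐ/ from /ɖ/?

The two segments share [-labial], [-nasal], [-distributed]. The only features from the list on which they differ: /ʐ/ is [+continuant] while /ɖ/ is [-continuant]; /ʐ/ is [+strident] while /ɖ/ is [-strident].

[continuant], [strident]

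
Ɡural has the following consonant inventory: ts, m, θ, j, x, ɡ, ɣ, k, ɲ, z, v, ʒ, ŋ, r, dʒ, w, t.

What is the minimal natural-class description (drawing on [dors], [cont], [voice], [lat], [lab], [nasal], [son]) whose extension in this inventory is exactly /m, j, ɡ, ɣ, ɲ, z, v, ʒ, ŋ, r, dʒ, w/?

/m, j, ɡ, ɣ, ɲ, z, v, ʒ, ŋ, r, dʒ, w/ are exactly the [+voice] segments in the inventory, so a single feature suffices.

[+voice]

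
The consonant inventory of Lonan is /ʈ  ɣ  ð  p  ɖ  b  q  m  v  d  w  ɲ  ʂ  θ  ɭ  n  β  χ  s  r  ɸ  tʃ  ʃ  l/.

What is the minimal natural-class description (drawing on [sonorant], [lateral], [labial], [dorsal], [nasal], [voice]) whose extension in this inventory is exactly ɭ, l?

/ɭ, l/ are exactly the [+lateral] segments in the inventory, so a single feature suffices.

[+lateral]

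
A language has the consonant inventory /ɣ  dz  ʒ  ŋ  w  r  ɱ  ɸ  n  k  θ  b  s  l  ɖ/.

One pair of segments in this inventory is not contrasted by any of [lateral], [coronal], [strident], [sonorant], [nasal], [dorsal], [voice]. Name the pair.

On the given features, /ʒ/ and /dz/ have an identical profile: [−lateral], [+coronal], [+strident], [−sonorant], [−nasal], [−dorsal], [+voice]. No other two segments in the inventory coincide on all 7 features. (They do differ in [continuant], [anterior] and [distributed], which are not among the given features.)

ʒ, dz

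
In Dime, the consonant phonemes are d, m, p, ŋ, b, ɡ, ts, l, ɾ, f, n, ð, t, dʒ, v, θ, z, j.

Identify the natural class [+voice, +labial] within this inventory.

m, b, v

Eliminate segments failing any feature: /d, ŋ, ɡ, l, ɾ, n, ð, dʒ, z, j/ are [−labial]; /p, ts, f, t, θ/ are [−voice]. The remaining /m, b, v/ satisfy [+voice], [+labial].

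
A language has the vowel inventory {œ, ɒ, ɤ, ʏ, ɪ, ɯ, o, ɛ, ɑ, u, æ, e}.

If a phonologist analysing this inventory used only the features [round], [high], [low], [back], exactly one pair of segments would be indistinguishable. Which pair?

e, ɛ

/e/ (mid front unrounded tense vowel) and /ɛ/ (mid front unrounded lax vowel) are both [−round], [−high], [−low], [−back], so none of the listed features separates them. (They do differ in [tense], which is not among the given features.) Every other pair in the inventory differs on at least one listed feature.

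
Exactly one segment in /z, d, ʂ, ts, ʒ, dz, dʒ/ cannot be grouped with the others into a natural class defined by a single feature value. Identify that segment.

/ts, dʒ, dz, ʒ, z, ʂ/ are all [+strident], but /d/ (voiced alveolar stop) is [−strident]. No other single segment can be removed to leave a set sharing one feature value that the removed segment lacks, so /d/ is the odd one out.

d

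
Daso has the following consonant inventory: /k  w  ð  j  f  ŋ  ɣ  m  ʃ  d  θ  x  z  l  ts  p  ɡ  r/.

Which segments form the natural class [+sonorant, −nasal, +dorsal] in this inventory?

w, j

Eliminate segments failing any feature: /k, ð, f, ɣ, ʃ, d, θ, x, z, ts, p, ɡ/ are [−sonorant]; /ŋ, m/ are [+nasal]; /l, r/ are [−dorsal]. The remaining /w, j/ satisfy [+sonorant], [−nasal], [+dorsal].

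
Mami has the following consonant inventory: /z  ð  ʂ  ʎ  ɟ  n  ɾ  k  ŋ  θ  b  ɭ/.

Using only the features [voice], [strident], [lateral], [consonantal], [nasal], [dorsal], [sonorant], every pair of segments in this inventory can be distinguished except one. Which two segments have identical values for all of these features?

On the given features, /ð/ and /b/ have an identical profile: [+voice], [-strident], [-lateral], [+consonantal], [-nasal], [-dorsal], [-sonorant]. No other two segments in the inventory coincide on all 7 features. (They do differ in [continuant], [labial] and [coronal], which are not among the given features.)

ð, b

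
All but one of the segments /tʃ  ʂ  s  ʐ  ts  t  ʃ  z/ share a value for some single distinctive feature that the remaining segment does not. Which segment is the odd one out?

t

[strident] groups all but one: /ʂ, ʐ, s, z, ts, tʃ, ʃ/ share [+strident] while /t/ (voiceless alveolar stop) alone is [−strident]. Removing any other segment would not leave a single-feature class that excludes it.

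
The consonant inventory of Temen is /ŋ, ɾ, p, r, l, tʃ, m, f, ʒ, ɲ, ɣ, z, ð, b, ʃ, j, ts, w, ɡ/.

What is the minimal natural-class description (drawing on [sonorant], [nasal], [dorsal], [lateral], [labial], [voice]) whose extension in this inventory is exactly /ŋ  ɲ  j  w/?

[+sonorant, +dorsal]

The class [+sonorant], [+dorsal] has exactly /ŋ, ɲ, j, w/ as its extension in this inventory. No smaller conjunction from the listed features achieves this: [+dorsal] alone would also admit /ɣ, ɡ/; [+sonorant] alone would also admit /ɾ, r, l, m/; and checking the remaining single features turns up none with this extension.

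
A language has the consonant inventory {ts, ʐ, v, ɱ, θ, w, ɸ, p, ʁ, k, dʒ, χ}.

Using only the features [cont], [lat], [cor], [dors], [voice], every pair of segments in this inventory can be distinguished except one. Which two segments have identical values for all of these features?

ʁ, w

/ʁ/ (voiced uvular fricative) and /w/ (labial-velar glide) are both [+continuant], [−lateral], [−coronal], [+dorsal], [+voice], so none of the listed features separates them. (They do differ in [labial], [round] and [high], which are not among the given features.) Every other pair in the inventory differs on at least one listed feature.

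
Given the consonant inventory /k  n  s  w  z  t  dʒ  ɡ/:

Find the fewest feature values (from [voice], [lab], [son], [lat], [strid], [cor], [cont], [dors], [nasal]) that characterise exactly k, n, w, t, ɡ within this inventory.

Every target segment is [−strident] and no other inventory member is, so one feature is enough.

[−strid]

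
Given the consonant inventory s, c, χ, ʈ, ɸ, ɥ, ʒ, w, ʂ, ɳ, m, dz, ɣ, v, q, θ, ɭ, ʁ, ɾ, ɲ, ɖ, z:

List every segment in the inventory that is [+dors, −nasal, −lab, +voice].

ɣ, ʁ

Eliminate segments failing any feature: /s, ʈ, ɸ, ʒ, ʂ, ɳ, m, dz, v, θ, ɭ, ɾ, ɖ, z/ are [−dorsal]; /c, χ, q/ are [−voice]; /ɥ, w/ are [+labial]; /ɲ/ is [+nasal]. The remaining /ɣ, ʁ/ satisfy [+dorsal], [−nasal], [−labial], [+voice].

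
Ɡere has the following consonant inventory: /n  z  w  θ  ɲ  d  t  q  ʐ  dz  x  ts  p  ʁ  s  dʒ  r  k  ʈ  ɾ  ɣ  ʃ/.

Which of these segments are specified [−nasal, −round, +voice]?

Eliminate segments failing any feature: /n, ɲ/ are [+nasal]; /w/ is [+round]; /θ, t, q, x, ts, p, s, k, ʈ, ʃ/ are [−voice]. The remaining /z, d, ʐ, dz, ʁ, dʒ, r, ɾ, ɣ/ satisfy [−nasal], [−round], [+voice].

z, d, ʐ, dz, ʁ, dʒ, r, ɾ, ɣ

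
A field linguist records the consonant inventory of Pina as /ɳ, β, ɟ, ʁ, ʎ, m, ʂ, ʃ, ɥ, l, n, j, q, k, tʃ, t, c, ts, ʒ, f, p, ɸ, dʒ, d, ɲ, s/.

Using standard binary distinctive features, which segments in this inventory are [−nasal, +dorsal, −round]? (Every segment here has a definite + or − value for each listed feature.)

ɟ, ʁ, ʎ, j, q, k, c

Eliminate segments failing any feature: /ɳ, m, n, ɲ/ are [+nasal]; /β, ʂ, ʃ, l, tʃ, t, ts, ʒ, f, p, ɸ, dʒ, d, s/ are [−dorsal]; /ɥ/ is [+round]. The remaining /ɟ, ʁ, ʎ, j, q, k, c/ satisfy [−nasal], [+dorsal], [−round].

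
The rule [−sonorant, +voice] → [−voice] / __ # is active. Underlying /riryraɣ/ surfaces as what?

/ɣ/ satisfies [−sonorant, +voice] and sits in __ #. The [−voice] counterpart of the voiced velar fricative is /x/. Other segments in /riryraɣ/ either fail the structural description or are not in the environment, so the surface form is [riryrax].

[riryrax]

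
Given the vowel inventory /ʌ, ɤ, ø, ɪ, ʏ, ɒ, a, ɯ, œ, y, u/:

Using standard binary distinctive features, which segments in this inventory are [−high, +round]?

ø, ɒ, œ

First, the [−high] segments are /ʌ, ɤ, ø, ɒ, a, œ/.
Of those, [+round] leaves /ø, ɒ, œ/.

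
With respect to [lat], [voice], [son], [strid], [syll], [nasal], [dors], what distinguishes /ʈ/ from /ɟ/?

The two segments share [−lateral], [−sonorant], [−strident], [−syllabic], [−nasal]. The only features from the list on which they differ: /ʈ/ is [−voice] while /ɟ/ is [+voice]; /ʈ/ is [−dorsal] while /ɟ/ is [+dorsal].

[voice], [dorsal]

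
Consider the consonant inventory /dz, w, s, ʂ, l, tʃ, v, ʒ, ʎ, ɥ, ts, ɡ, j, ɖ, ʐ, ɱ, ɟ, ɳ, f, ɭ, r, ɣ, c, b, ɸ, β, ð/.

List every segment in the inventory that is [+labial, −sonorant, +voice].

v, b, β

Checking each segment against [+labial], [−sonorant], [+voice]: /v/ (voiced labiodental fricative), /b/ (voiced bilabial stop), /β/ (voiced bilabial fricative) satisfy every feature; every other segment in the inventory fails at least one.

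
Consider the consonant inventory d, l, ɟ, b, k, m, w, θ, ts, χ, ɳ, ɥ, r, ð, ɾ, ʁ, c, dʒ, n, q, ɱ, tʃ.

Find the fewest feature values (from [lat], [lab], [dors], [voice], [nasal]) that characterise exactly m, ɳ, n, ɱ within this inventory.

[+nasal]

The target set is precisely the extension of [+nasal] in this inventory.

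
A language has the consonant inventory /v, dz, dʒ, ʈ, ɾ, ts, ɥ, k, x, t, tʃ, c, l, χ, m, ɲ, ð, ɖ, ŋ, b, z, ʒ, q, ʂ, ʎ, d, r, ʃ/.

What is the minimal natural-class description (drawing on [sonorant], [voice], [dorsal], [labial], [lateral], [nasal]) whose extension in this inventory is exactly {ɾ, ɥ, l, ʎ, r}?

/ɾ, ɥ, l, ʎ, r/ are all [+sonorant], [-nasal], and no other segment in the inventory matches both values. Dropping any one of them over-generates: [-nasal] alone would also admit /v, dz, dʒ, ʈ, …/; [+sonorant] alone would also admit /m, ɲ, ŋ/. No other single listed feature picks out exactly this set either, so fewer than two features will not do.

[+sonorant, -nasal]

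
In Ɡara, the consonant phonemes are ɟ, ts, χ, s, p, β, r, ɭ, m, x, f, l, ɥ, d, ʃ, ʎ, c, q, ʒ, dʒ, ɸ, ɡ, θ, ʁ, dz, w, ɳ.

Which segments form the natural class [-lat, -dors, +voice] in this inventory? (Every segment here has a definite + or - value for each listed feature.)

First, the [-lateral] segments are /ɟ, ts, χ, s, p, β, r, m, x, f, ɥ, d, ʃ, c, q, ʒ, dʒ, ɸ, ɡ, θ, ʁ, dz, w, ɳ/.
Intersecting with [-dorsal] gives /ts, s, p, β, r, m, f, d, ʃ, ʒ, dʒ, ɸ, θ, dz, ɳ/.
Of those, [+voice] leaves /β, r, m, d, ʒ, dʒ, dz, ɳ/.

β, r, m, d, ʒ, dʒ, dz, ɳ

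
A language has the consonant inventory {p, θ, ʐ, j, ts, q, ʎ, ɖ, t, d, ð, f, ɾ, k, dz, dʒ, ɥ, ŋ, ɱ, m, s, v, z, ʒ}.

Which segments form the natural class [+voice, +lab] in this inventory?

ɥ, ɱ, m, v

Checking each segment against [+voice], [+labial]: /ɥ/ (labial-palatal glide), /ɱ/ (labiodental nasal), /m/ (bilabial nasal), /v/ (voiced labiodental fricative) satisfy every feature; every other segment in the inventory fails at least one.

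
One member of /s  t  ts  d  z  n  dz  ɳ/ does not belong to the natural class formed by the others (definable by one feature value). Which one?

ɳ

/z, t, s, dz, n, ts, d/ are all [+anterior], but /ɳ/ (retroflex nasal) is [−anterior]. No other single segment can be removed to leave a set sharing one feature value that the removed segment lacks, so /ɳ/ is the odd one out.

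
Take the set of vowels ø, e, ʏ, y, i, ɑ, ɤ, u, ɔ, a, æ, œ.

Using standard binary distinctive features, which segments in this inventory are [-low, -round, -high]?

Among the inventory, the [-low] segments are /ø, e, ʏ, y, i, ɤ, u, ɔ, œ/.
Within that set, [-round] gives /e, i, ɤ/.
Among these, [-high] leaves /e, ɤ/.

e, ɤ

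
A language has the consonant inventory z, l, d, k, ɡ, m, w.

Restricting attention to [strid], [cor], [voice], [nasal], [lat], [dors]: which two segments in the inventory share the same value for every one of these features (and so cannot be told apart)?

ɡ, w

Both /ɡ/ and /w/ are [−strident], [−coronal], [+voice], [−nasal], [−lateral], [+dorsal]. Since the list omits [sonorant], [continuant], [labial] and [round] — which do distinguish the voiced velar stop from the labial-velar glide — this pair collapses; all other pairs remain distinct.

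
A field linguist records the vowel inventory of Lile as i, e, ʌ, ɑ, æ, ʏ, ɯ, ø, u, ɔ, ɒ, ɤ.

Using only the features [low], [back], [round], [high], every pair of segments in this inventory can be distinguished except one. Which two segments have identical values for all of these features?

On the given features, /ʌ/ and /ɤ/ have an identical profile: [−low], [+back], [−round], [−high]. No other two segments in the inventory coincide on all 4 features. (They do differ in [tense], which is not among the given features.)

ʌ, ɤ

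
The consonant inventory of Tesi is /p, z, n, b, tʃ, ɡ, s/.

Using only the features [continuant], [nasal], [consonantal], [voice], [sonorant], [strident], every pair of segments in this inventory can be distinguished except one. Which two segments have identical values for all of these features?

/ɡ/ (voiced velar stop) and /b/ (voiced bilabial stop) are both [-continuant], [-nasal], [+consonantal], [+voice], [-sonorant], [-strident], so none of the listed features separates them. (They do differ in [labial] and [dorsal], which are not among the given features.) Every other pair in the inventory differs on at least one listed feature.

ɡ, b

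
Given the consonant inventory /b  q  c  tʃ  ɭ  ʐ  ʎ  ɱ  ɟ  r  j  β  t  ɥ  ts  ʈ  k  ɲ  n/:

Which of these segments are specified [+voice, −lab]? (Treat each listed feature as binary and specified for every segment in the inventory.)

ɭ, ʐ, ʎ, ɟ, r, j, ɲ, n

First, the [+voice] segments are /b, ɭ, ʐ, ʎ, ɱ, ɟ, r, j, β, ɥ, ɲ, n/.
Of those, [−labial] leaves /ɭ, ʐ, ʎ, ɟ, r, j, ɲ, n/.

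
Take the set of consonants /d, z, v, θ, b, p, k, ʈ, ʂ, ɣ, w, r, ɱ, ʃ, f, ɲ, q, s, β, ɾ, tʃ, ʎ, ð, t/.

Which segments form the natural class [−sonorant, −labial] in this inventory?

d, z, θ, k, ʈ, ʂ, ɣ, ʃ, q, s, tʃ, ð, t

Checking each segment against [−sonorant], [−labial]: /d/ (voiced alveolar stop), /z/ (voiced alveolar fricative), /θ/ (voiceless dental fricative), /k/ (voiceless velar stop), /ʈ/ (voiceless retroflex stop), /ʂ/ (voiceless retroflex fricative), among others, satisfy every feature; every other segment in the inventory fails at least one.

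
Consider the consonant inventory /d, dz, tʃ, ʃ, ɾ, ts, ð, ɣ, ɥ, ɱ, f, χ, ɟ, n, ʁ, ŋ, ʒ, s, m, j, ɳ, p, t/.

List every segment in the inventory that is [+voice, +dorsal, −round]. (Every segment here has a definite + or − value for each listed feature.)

ɣ, ɟ, ʁ, ŋ, j

Checking each segment against [+voice], [+dorsal], [−round]: /ɣ/ (voiced velar fricative), /ɟ/ (voiced palatal stop), /ʁ/ (voiced uvular fricative), /ŋ/ (velar nasal), /j/ (palatal glide) satisfy every feature; every other segment in the inventory fails at least one.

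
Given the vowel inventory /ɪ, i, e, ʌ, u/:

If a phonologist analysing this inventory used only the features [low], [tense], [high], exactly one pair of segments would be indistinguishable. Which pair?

u, i

On the given features, /u/ and /i/ have an identical profile: [−low], [+tense], [+high]. No other two segments in the inventory coincide on all 3 features. (They do differ in [labial], [round] and [back], which are not among the given features.)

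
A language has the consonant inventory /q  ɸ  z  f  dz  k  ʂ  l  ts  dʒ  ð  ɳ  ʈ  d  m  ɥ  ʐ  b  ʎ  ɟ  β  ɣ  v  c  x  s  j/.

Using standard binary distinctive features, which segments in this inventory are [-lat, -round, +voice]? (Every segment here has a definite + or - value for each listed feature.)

First, the [-lateral] segments are /q, ɸ, z, f, dz, k, ʂ, ts, dʒ, ð, ɳ, ʈ, d, m, ɥ, ʐ, b, ɟ, β, ɣ, v, c, x, s, j/.
Among these, [-round] gives /q, ɸ, z, f, dz, k, ʂ, ts, dʒ, ð, ɳ, ʈ, d, m, ʐ, b, ɟ, β, ɣ, v, c, x, s, j/.
Intersecting with [+voice] leaves /z, dz, dʒ, ð, ɳ, d, m, ʐ, b, ɟ, β, ɣ, v, j/.

z, dz, dʒ, ð, ɳ, d, m, ʐ, b, ɟ, β, ɣ, v, j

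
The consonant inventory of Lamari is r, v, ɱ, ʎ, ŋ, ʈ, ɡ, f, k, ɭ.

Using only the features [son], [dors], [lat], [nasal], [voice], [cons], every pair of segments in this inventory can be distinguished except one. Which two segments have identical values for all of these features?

On the given features, /ʈ/ and /f/ have an identical profile: [-sonorant], [-dorsal], [-lateral], [-nasal], [-voice], [+consonantal]. No other two segments in the inventory coincide on all 6 features. (They do differ in [continuant], [labial] and [coronal], which are not among the given features.)

ʈ, f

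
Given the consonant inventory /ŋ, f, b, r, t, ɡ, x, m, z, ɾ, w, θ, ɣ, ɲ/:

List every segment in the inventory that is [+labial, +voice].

b, m, w

Eliminate segments failing any feature: /ŋ, r, t, ɡ, x, z, ɾ, θ, ɣ, ɲ/ are [−labial]; /f/ is [−voice]. The remaining /b, m, w/ satisfy [+labial], [+voice].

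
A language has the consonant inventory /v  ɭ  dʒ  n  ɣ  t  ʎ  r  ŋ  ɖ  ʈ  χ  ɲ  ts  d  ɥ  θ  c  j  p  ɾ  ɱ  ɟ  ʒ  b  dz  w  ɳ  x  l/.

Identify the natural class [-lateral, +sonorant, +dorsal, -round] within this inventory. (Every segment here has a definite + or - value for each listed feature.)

Eliminate segments failing any feature: /v, dʒ, ɣ, t, ɖ, ʈ, χ, ts, d, θ, c, p, ɟ, ʒ, b, dz, x/ are [-sonorant]; /ɭ, ʎ, l/ are [+lateral]; /n, r, ɾ, ɱ, ɳ/ are [-dorsal]; /ɥ, w/ are [+round]. The remaining /ŋ, ɲ, j/ satisfy [-lateral], [+sonorant], [+dorsal], [-round].

ŋ, ɲ, j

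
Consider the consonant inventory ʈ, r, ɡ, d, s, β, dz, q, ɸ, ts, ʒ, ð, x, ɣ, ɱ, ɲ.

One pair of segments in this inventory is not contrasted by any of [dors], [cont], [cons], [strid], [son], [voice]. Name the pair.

Both /ð/ and /β/ are [−dorsal], [+continuant], [+consonantal], [−strident], [−sonorant], [+voice]. Since the list omits [labial] and [coronal] — which do distinguish the voiced dental fricative from the voiced bilabial fricative — this pair collapses; all other pairs remain distinct.

ð, β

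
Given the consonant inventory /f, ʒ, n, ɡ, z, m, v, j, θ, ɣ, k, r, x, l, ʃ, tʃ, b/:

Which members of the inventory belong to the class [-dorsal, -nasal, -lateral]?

Checking each segment against [-dorsal], [-nasal], [-lateral]: /f/ (voiceless labiodental fricative), /ʒ/ (voiced postalveolar fricative), /z/ (voiced alveolar fricative), /v/ (voiced labiodental fricative), /θ/ (voiceless dental fricative), /r/ (alveolar trill), among others, satisfy every feature; every other segment in the inventory fails at least one.

f, ʒ, z, v, θ, r, ʃ, tʃ, b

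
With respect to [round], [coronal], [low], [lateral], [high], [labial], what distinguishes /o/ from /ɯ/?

[labial], [round], [high]

/o/ is the mid back rounded tense vowel and /ɯ/ is the high back unrounded vowel. Both are [-coronal], [-low], [-lateral]. /o/ is [+labial] while /ɯ/ is [-labial]; /o/ is [+round] while /ɯ/ is [-round]; /o/ is [-high] while /ɯ/ is [+high], so the distinguishing features are [labial], [round], [high].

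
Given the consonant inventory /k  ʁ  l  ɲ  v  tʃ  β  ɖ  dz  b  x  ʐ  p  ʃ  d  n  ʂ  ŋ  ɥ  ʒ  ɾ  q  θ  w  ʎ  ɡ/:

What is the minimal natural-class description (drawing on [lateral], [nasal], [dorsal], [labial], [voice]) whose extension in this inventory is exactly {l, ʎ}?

[+lateral]

Every target segment is [+lateral] and no other inventory member is, so one feature is enough.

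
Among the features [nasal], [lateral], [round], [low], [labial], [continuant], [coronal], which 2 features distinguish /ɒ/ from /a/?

[labial], [round]

/ɒ/ is the low back rounded vowel and /a/ is the low unrounded vowel. Both are [−nasal], [−lateral], [+low], [+continuant], [−coronal]. /ɒ/ is [+labial] while /a/ is [−labial]; /ɒ/ is [+round] while /a/ is [−round], so the distinguishing features are [labial], [round].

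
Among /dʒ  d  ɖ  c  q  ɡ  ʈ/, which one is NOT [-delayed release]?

dʒ

/ɖ, q, ʈ, ɡ, c, d/ are all [-delayed release]; /dʒ/ (voiced postalveolar affricate) is [+delayed release].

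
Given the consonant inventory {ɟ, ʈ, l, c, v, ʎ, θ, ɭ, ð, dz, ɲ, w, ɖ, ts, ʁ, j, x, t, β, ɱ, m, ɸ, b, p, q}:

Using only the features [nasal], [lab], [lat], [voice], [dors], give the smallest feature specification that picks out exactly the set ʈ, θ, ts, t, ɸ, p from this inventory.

[-voice, -dors]

Every target segment is [-voice], [-dorsal]; each remaining inventory member fails at least one of these. Each conjunct is needed — [-dorsal] alone would also admit /l, v, ɭ, ð, …/; [-voice] alone would also admit /c, x, q/ — and no other single listed feature has exactly this extension, so two is the minimum.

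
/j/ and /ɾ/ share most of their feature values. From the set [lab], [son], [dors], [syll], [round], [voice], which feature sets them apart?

The two segments share [−labial], [+sonorant], [−syllabic], [−round], [+voice]. The only feature from the list on which they differ: /j/ is [+dorsal] while /ɾ/ is [−dorsal].

[dorsal]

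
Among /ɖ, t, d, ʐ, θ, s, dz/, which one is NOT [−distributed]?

θ

Every segment except /θ/ is [−distributed]. /θ/ (voiceless dental fricative) is [+distributed], so it is the exception.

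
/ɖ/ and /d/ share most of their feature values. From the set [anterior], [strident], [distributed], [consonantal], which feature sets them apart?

/ɖ/ (voiced retroflex stop) and /d/ (voiced alveolar stop) agree on [−strident], [−distributed], [+consonantal]. They differ on [anterior] (/ɖ/ [−], /d/ [+]).

[anterior]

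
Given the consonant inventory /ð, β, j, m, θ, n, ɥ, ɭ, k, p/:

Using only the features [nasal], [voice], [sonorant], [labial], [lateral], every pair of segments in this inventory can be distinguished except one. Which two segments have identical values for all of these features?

θ, k

On the given features, /θ/ and /k/ have an identical profile: [−nasal], [−voice], [−sonorant], [−labial], [−lateral]. No other two segments in the inventory coincide on all 5 features. (They do differ in [continuant], [coronal] and [dorsal], which are not among the given features.)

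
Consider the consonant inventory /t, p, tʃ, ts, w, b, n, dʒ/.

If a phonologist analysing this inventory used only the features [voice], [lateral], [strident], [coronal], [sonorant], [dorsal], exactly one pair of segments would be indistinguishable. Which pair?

Both /tʃ/ and /ts/ are [−voice], [−lateral], [+strident], [+coronal], [−sonorant], [−dorsal]. Since the list omits [anterior] and [distributed] — which do distinguish the voiceless postalveolar affricate from the voiceless alveolar affricate — this pair collapses; all other pairs remain distinct.

tʃ, ts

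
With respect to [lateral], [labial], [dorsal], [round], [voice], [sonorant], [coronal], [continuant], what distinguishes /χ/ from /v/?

/χ/ is the voiceless uvular fricative and /v/ is the voiced labiodental fricative. Both are [−lateral], [−round], [−sonorant], [−coronal], [+continuant]. /χ/ is [−voice] while /v/ is [+voice]; /χ/ is [−labial] while /v/ is [+labial]; /χ/ is [+dorsal] while /v/ is [−dorsal], so the distinguishing features are [voice], [labial], [dorsal].

[voice], [labial], [dorsal]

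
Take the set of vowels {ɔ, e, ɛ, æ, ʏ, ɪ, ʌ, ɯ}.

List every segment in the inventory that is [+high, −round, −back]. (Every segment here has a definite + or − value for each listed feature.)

First, the [+high] segments are /ʏ, ɪ, ɯ/.
Within that set, [−round] gives /ɪ, ɯ/.
Among these, [−back] leaves /ɪ/.

ɪ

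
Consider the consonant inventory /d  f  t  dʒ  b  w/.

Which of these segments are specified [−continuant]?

d, t, dʒ, b

The [−continuant] segments here are /d, t, dʒ, b/; the remaining /f, w/ are [+continuant].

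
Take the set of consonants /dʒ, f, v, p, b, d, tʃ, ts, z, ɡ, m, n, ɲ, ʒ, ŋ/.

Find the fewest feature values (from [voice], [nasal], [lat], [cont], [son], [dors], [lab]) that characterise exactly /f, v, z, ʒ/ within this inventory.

Every target segment is [+continuant] and no other inventory member is, so one feature is enough.

[+cont]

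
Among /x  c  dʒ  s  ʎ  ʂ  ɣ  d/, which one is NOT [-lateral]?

ʎ

/ʎ/ is the palatal lateral approximant, which is [+lateral]; the rest — /d, dʒ, ɣ, c, ʂ, s, x/ — are [-lateral].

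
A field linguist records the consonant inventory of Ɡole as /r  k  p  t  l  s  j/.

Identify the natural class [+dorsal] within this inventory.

The [+dorsal] segments here are /k, j/; the remaining /r, p, t, l, s/ are [−dorsal].

k, j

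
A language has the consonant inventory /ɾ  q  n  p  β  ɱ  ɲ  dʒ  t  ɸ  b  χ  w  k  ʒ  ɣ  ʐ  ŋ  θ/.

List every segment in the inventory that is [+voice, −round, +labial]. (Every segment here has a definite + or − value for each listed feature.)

The [+voice] segments are /ɾ, n, β, ɱ, ɲ, dʒ, b, w, ʒ, ɣ, ʐ, ŋ/.
Among these, [−round] gives /ɾ, n, β, ɱ, ɲ, dʒ, b, ʒ, ɣ, ʐ, ŋ/.
Of those, [+labial] leaves /β, ɱ, b/.

β, ɱ, b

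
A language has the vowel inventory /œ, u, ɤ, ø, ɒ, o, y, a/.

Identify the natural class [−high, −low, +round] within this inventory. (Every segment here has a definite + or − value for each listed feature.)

The [−high] segments are /œ, ɤ, ø, ɒ, o, a/.
Among these, [−low] gives /œ, ɤ, ø, o/.
Then [+round] leaves /œ, ø, o/.

œ, ø, o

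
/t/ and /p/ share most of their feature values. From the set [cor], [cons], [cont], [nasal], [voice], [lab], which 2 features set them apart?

/t/ is the voiceless alveolar stop and /p/ is the voiceless bilabial stop. Both are [+consonantal], [-continuant], [-nasal], [-voice]. /t/ is [-labial] while /p/ is [+labial]; /t/ is [+coronal] while /p/ is [-coronal], so the distinguishing features are [labial], [coronal].

[labial], [coronal]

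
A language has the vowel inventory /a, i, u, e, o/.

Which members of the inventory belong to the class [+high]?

i, u

The [+high] segments here are /i, u/; the remaining /a, e, o/ are [−high].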